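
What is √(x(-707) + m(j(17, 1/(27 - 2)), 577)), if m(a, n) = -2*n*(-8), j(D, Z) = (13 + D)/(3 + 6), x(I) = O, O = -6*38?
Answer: 2*√2251 ≈ 94.889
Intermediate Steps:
O = -228
x(I) = -228
j(D, Z) = 13/9 + D/9 (j(D, Z) = (13 + D)/9 = (13 + D)*(⅑) = 13/9 + D/9)
m(a, n) = 16*n
√(x(-707) + m(j(17, 1/(27 - 2)), 577)) = √(-228 + 16*577) = √(-228 + 9232) = √9004 = 2*√2251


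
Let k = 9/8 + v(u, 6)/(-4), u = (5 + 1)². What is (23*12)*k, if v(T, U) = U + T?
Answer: -5175/2 ≈ -2587.5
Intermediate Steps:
u = 36 (u = 6² = 36)
v(T, U) = T + U
k = -75/8 (k = 9/8 + (36 + 6)/(-4) = 9*(⅛) + 42*(-¼) = 9/8 - 21/2 = -75/8 ≈ -9.3750)
(23*12)*k = (23*12)*(-75/8) = 276*(-75/8) = -5175/2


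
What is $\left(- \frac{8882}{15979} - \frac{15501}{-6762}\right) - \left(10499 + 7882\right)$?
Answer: $- \frac{661959794281}{36016666} \approx -18379.0$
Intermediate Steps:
$\left(- \frac{8882}{15979} - \frac{15501}{-6762}\right) - \left(10499 + 7882\right) = \left(\left(-8882\right) \frac{1}{15979} - - \frac{5167}{2254}\right) - 18381 = \left(- \frac{8882}{15979} + \frac{5167}{2254}\right) - 18381 = \frac{62543465}{36016666} - 18381 = - \frac{661959794281}{36016666}$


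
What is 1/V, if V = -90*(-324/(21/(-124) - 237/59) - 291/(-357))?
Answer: -404957/2850465150 ≈ -0.00014207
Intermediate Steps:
V = -2850465150/404957 (V = -90*(-324/(21*(-1/124) - 237*1/59) - 291*(-1/357)) = -90*(-324/(-21/124 - 237/59) + 97/119) = -90*(-324/(-30627/7316) + 97/119) = -90*(-324*(-7316/30627) + 97/119) = -90*(263376/3403 + 97/119) = -90*31671835/404957 = -2850465150/404957 ≈ -7038.9)
1/V = 1/(-2850465150/404957) = -404957/2850465150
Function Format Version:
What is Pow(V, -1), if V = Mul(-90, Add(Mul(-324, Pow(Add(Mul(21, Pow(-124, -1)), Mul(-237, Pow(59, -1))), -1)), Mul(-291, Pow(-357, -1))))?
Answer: Rational(-404957, 2850465150) ≈ -0.00014207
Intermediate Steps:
V = Rational(-2850465150, 404957) (V = Mul(-90, Add(Mul(-324, Pow(Add(Mul(21, Rational(-1, 124)), Mul(-237, Rational(1, 59))), -1)), Mul(-291, Rational(-1, 357)))) = Mul(-90, Add(Mul(-324, Pow(Add(Rational(-21, 124), Rational(-237, 59)), -1)), Rational(97, 119))) = Mul(-90, Add(Mul(-324, Pow(Rational(-30627, 7316), -1)), Rational(97, 119))) = Mul(-90, Add(Mul(-324, Rational(-7316, 30627)), Rational(97, 119))) = Mul(-90, Add(Rational(263376, 3403), Rational(97, 119))) = Mul(-90, Rational(31671835, 404957)) = Rational(-2850465150, 404957) ≈ -7038.9)
Pow(V, -1) = Pow(Rational(-2850465150, 404957), -1) = Rational(-404957, 2850465150)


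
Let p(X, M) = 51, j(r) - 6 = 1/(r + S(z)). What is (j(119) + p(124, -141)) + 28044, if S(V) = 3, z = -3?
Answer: 3428323/122 ≈ 28101.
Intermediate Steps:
j(r) = 6 + 1/(3 + r) (j(r) = 6 + 1/(r + 3) = 6 + 1/(3 + r))
(j(119) + p(124, -141)) + 28044 = ((19 + 6*119)/(3 + 119) + 51) + 28044 = ((19 + 714)/122 + 51) + 28044 = ((1/122)*733 + 51) + 28044 = (733/122 + 51) + 28044 = 6955/122 + 28044 = 3428323/122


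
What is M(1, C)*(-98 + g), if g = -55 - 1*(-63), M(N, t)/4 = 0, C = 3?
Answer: 0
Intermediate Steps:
M(N, t) = 0 (M(N, t) = 4*0 = 0)
g = 8 (g = -55 + 63 = 8)
M(1, C)*(-98 + g) = 0*(-98 + 8) = 0*(-90) = 0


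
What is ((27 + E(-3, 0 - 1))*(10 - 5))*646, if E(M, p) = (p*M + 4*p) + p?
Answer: 80750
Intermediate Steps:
E(M, p) = 5*p + M*p (E(M, p) = (M*p + 4*p) + p = (4*p + M*p) + p = 5*p + M*p)
((27 + E(-3, 0 - 1))*(10 - 5))*646 = ((27 + (0 - 1)*(5 - 3))*(10 - 5))*646 = ((27 - 1*2)*5)*646 = ((27 - 2)*5)*646 = (25*5)*646 = 125*646 = 80750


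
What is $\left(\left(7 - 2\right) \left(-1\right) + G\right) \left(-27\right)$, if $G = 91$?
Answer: $-2322$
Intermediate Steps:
$\left(\left(7 - 2\right) \left(-1\right) + G\right) \left(-27\right) = \left(\left(7 - 2\right) \left(-1\right) + 91\right) \left(-27\right) = \left(5 \left(-1\right) + 91\right) \left(-27\right) = \left(-5 + 91\right) \left(-27\right) = 86 \left(-27\right) = -2322$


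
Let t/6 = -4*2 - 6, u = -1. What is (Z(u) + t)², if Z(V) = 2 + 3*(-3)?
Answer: 8281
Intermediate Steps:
Z(V) = -7 (Z(V) = 2 - 9 = -7)
t = -84 (t = 6*(-4*2 - 6) = 6*(-8 - 6) = 6*(-14) = -84)
(Z(u) + t)² = (-7 - 84)² = (-91)² = 8281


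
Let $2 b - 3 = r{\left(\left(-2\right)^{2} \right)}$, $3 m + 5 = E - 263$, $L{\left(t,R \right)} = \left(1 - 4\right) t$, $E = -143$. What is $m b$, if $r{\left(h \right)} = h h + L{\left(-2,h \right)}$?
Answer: $- \frac{3425}{2} \approx -1712.5$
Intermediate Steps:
$L{\left(t,R \right)} = - 3 t$
$m = -137$ ($m = - \frac{5}{3} + \frac{-143 - 263}{3} = - \frac{5}{3} + \frac{1}{3} \left(-406\right) = - \frac{5}{3} - \frac{406}{3} = -137$)
$r{\left(h \right)} = 6 + h^{2}$ ($r{\left(h \right)} = h h - -6 = h^{2} + 6 = 6 + h^{2}$)
$b = \frac{25}{2}$ ($b = \frac{3}{2} + \frac{6 + \left(\left(-2\right)^{2}\right)^{2}}{2} = \frac{3}{2} + \frac{6 + 4^{2}}{2} = \frac{3}{2} + \frac{6 + 16}{2} = \frac{3}{2} + \frac{1}{2} \cdot 22 = \frac{3}{2} + 11 = \frac{25}{2} \approx 12.5$)
$m b = \left(-137\right) \frac{25}{2} = - \frac{3425}{2}$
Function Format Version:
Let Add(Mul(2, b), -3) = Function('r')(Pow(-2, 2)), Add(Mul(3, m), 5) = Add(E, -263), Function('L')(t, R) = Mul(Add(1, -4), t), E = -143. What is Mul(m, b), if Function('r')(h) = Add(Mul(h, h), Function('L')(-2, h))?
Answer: Rational(-3425, 2) ≈ -1712.5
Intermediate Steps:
Function('L')(t, R) = Mul(-3, t)
m = -137 (m = Add(Rational(-5, 3), Mul(Rational(1, 3), Add(-143, -263))) = Add(Rational(-5, 3), Mul(Rational(1, 3), -406)) = Add(Rational(-5, 3), Rational(-406, 3)) = -137)
Function('r')(h) = Add(6, Pow(h, 2)) (Function('r')(h) = Add(Mul(h, h), Mul(-3, -2)) = Add(Pow(h, 2), 6) = Add(6, Pow(h, 2)))
b = Rational(25, 2) (b = Add(Rational(3, 2), Mul(Rational(1, 2), Add(6, Pow(Pow(-2, 2), 2)))) = Add(Rational(3, 2), Mul(Rational(1, 2), Add(6, Pow(4, 2)))) = Add(Rational(3, 2), Mul(Rational(1, 2), Add(6, 16))) = Add(Rational(3, 2), Mul(Rational(1, 2), 22)) = Add(Rational(3, 2), 11) = Rational(25, 2) ≈ 12.500)
Mul(m, b) = Mul(-137, Rational(25, 2)) = Rational(-3425, 2)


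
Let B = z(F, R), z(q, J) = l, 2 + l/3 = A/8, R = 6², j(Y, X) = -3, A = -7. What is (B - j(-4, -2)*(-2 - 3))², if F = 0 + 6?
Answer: 35721/64 ≈ 558.14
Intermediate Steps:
F = 6
R = 36
l = -69/8 (l = -6 + 3*(-7/8) = -6 - 21/8 = -69/8 ≈ -8.6250)
z(q, J) = -69/8
B = -69/8 ≈ -8.6250
(B - j(-4, -2)*(-2 - 3))² = (-69/8 - (-3)*(-2 - 3))² = (-69/8 - (-3)*(-5))² = (-69/8 - 1*15)² = (-69/8 - 15)² = (-189/8)² = 35721/64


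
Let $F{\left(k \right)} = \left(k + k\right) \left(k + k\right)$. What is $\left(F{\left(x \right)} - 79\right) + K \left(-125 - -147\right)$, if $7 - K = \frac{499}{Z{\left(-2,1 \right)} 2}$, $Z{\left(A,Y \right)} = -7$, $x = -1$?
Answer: $\frac{6042}{7} \approx 863.14$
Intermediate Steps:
$F{\left(k \right)} = 4 k^{2}$ ($F{\left(k \right)} = 2 k 2 k = 4 k^{2}$)
$K = \frac{597}{14}$ ($K = 7 - \frac{499}{\left(-7\right) 2} = 7 - \frac{499}{-14} = 7 - 499 \left(- \frac{1}{14}\right) = 7 - - \frac{499}{14} = 7 + \frac{499}{14} = \frac{597}{14} \approx 42.643$)
$\left(F{\left(x \right)} - 79\right) + K \left(-125 - -147\right) = \left(4 \left(-1\right)^{2} - 79\right) + \frac{597 \left(-125 - -147\right)}{14} = \left(4 \cdot 1 - 79\right) + \frac{597 \left(-125 + 147\right)}{14} = \left(4 - 79\right) + \frac{597}{14} \cdot 22 = -75 + \frac{6567}{7} = \frac{6042}{7}$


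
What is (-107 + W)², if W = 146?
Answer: 1521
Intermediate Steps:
(-107 + W)² = (-107 + 146)² = 39² = 1521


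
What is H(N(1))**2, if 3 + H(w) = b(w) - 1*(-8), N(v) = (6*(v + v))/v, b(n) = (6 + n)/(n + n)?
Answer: 529/16 ≈ 33.063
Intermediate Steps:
b(n) = (6 + n)/(2*n) (b(n) = (6 + n)/((2*n)) = (6 + n)*(1/(2*n)) = (6 + n)/(2*n))
N(v) = 12 (N(v) = (6*(2*v))/v = (12*v)/v = 12)
H(w) = 5 + (6 + w)/(2*w) (H(w) = -3 + ((6 + w)/(2*w) - 1*(-8)) = -3 + ((6 + w)/(2*w) + 8) = -3 + (8 + (6 + w)/(2*w)) = 5 + (6 + w)/(2*w))
H(N(1))**2 = (11/2 + 3/12)**2 = (11/2 + 3*(1/12))**2 = (11/2 + 1/4)**2 = (23/4)**2 = 529/16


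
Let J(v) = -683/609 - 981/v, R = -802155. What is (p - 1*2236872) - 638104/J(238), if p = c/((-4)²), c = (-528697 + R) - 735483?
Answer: -3898617920519/1737104 ≈ -2.2443e+6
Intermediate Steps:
c = -2066335 (c = (-528697 - 802155) - 735483 = -1330852 - 735483 = -2066335)
J(v) = -683/609 - 981/v (J(v) = -683*1/609 - 981/v = -683/609 - 981/v)
p = -2066335/16 (p = -2066335/((-4)²) = -2066335/16 ≈ -1.2915e+5)
(p - 1*2236872) - 638104/J(238) = (-2066335/16 - 1*2236872) - 638104/(-683/609 - 981/238) = (-2066335/16 - 2236872) - 638104/(-683/609 - 981*1/238) = -37856287/16 - 638104/(-683/609 - 981/238) = -37856287/16 - 638104/(-108569/20706) = -37856287/16 - 638104*(-20706/108569) = -37856287/16 + 13212581424/108569 = -3898617920519/1737104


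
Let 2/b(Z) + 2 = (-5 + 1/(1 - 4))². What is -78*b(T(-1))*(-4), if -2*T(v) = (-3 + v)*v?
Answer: 2808/119 ≈ 23.597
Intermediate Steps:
T(v) = -v*(-3 + v)/2 (T(v) = -(-3 + v)*v/2 = -v*(-3 + v)/2)
b(Z) = 9/119 (b(Z) = 2/(-2 + (-5 + 1/(1 - 4))²) = 2/(-2 + (-5 + 1/(-3))²) = 2/(-2 + (-5 - ⅓)²) = 2/(-2 + (-16/3)²) = 2/(-2 + 256/9) = 2/(238/9) = 2*(9/238) = 9/119)
-78*b(T(-1))*(-4) = -78*9/119*(-4) = -702/119*(-4) = 2808/119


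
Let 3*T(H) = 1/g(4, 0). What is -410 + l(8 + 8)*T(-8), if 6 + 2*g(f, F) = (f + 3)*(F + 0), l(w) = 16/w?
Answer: -3691/9 ≈ -410.11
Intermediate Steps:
g(f, F) = -3 + F*(3 + f)/2 (g(f, F) = -3 + ((f + 3)*(F + 0))/2 = -3 + ((3 + f)*F)/2 = -3 + (F*(3 + f))/2 = -3 + F*(3 + f)/2)
T(H) = -⅑ (T(H) = 1/(3*(-3 + (3/2)*0 + (½)*0*4)) = 1/(3*(-3 + 0 + 0)) = (⅓)/(-3) = (⅓)*(-⅓) = -⅑)
-410 + l(8 + 8)*T(-8) = -410 + (16/(8 + 8))*(-⅑) = -410 + (16/16)*(-⅑) = -410 + (16*(1/16))*(-⅑) = -410 + 1*(-⅑) = -410 - ⅑ = -3691/9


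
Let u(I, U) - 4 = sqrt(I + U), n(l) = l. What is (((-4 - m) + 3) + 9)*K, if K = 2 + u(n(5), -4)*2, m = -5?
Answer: 156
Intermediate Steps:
u(I, U) = 4 + sqrt(I + U)
K = 12 (K = 2 + (4 + sqrt(5 - 4))*2 = 2 + (4 + sqrt(1))*2 = 2 + (4 + 1)*2 = 2 + 5*2 = 2 + 10 = 12)
(((-4 - m) + 3) + 9)*K = (((-4 - 1*(-5)) + 3) + 9)*12 = (((-4 + 5) + 3) + 9)*12 = ((1 + 3) + 9)*12 = (4 + 9)*12 = 13*12 = 156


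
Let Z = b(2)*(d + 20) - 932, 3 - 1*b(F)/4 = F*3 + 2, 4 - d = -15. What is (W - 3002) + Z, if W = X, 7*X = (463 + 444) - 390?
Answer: -32481/7 ≈ -4640.1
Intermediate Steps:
d = 19 (d = 4 - 1*(-15) = 4 + 15 = 19)
b(F) = 4 - 12*F (b(F) = 12 - 4*(F*3 + 2) = 12 - 4*(3*F + 2) = 12 - 4*(2 + 3*F) = 12 + (-8 - 12*F) = 4 - 12*F)
X = 517/7 (X = ((463 + 444) - 390)/7 = (907 - 390)/7 = (⅐)*517 = 517/7 ≈ 73.857)
W = 517/7 ≈ 73.857
Z = -1712 (Z = (4 - 12*2)*(19 + 20) - 932 = (4 - 24)*39 - 932 = -20*39 - 932 = -780 - 932 = -1712)
(W - 3002) + Z = (517/7 - 3002) - 1712 = -20497/7 - 1712 = -32481/7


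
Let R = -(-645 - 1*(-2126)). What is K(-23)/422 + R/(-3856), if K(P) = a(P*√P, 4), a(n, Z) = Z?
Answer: 320203/813616 ≈ 0.39356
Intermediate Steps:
R = -1481 (R = -(-645 + 2126) = -1*1481 = -1481)
K(P) = 4
K(-23)/422 + R/(-3856) = 4/422 - 1481/(-3856) = 4*(1/422) - 1481*(-1/3856) = 2/211 + 1481/3856 = 320203/813616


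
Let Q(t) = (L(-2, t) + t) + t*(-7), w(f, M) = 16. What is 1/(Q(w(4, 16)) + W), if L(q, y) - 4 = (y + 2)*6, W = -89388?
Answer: -1/89372 ≈ -1.1189e-5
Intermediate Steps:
L(q, y) = 16 + 6*y (L(q, y) = 4 + (y + 2)*6 = 4 + (2 + y)*6 = 4 + (12 + 6*y) = 16 + 6*y)
Q(t) = 16 (Q(t) = ((16 + 6*t) + t) + t*(-7) = (16 + 7*t) - 7*t = 16)
1/(Q(w(4, 16)) + W) = 1/(16 - 89388) = 1/(-89372) = -1/89372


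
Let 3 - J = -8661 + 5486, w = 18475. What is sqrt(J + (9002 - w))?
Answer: I*sqrt(6295) ≈ 79.341*I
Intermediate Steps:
J = 3178 (J = 3 - (-8661 + 5486) = 3 - 1*(-3175) = 3 + 3175 = 3178)
sqrt(J + (9002 - w)) = sqrt(3178 + (9002 - 1*18475)) = sqrt(3178 + (9002 - 18475)) = sqrt(3178 - 9473) = sqrt(-6295) = I*sqrt(6295)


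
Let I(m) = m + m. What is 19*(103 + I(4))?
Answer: 2109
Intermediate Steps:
I(m) = 2*m
19*(103 + I(4)) = 19*(103 + 2*4) = 19*(103 + 8) = 19*111 = 2109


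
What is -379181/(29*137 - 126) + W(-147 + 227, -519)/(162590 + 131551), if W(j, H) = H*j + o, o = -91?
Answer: -111692756038/1131560427 ≈ -98.707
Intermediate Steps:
W(j, H) = -91 + H*j (W(j, H) = H*j - 91 = -91 + H*j)
-379181/(29*137 - 126) + W(-147 + 227, -519)/(162590 + 131551) = -379181/(29*137 - 126) + (-91 - 519*(-147 + 227))/(162590 + 131551) = -379181/(3973 - 126) + (-91 - 519*80)/294141 = -379181/3847 + (-91 - 41520)*(1/294141) = -379181*1/3847 - 41611*1/294141 = -379181/3847 - 41611/294141 = -111692756038/1131560427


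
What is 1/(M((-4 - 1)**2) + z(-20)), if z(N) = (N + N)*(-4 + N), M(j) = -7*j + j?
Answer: 1/810 ≈ 0.0012346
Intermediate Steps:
M(j) = -6*j
z(N) = 2*N*(-4 + N) (z(N) = (2*N)*(-4 + N) = 2*N*(-4 + N))
1/(M((-4 - 1)**2) + z(-20)) = 1/(-6*(-4 - 1)**2 + 2*(-20)*(-4 - 20)) = 1/(-6*(-5)**2 + 2*(-20)*(-24)) = 1/(-6*25 + 960) = 1/(-150 + 960) = 1/810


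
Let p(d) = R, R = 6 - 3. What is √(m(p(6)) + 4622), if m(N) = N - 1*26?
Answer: 3*√511 ≈ 67.816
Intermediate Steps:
R = 3
p(d) = 3
m(N) = -26 + N (m(N) = N - 26 = -26 + N)
√(m(p(6)) + 4622) = √((-26 + 3) + 4622) = √(-23 + 4622) = √4599 = 3*√511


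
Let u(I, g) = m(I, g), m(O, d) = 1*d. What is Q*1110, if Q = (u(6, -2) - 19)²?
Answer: 489510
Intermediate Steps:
m(O, d) = d
u(I, g) = g
Q = 441 (Q = (-2 - 19)² = (-21)² = 441)
Q*1110 = 441*1110 = 489510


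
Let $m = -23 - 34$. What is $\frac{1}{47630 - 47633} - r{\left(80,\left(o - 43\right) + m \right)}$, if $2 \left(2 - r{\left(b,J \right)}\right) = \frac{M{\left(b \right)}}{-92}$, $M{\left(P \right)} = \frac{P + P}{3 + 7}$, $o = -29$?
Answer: $- \frac{167}{69} \approx -2.4203$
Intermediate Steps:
$m = -57$ ($m = -23 - 34 = -57$)
$M{\left(P \right)} = \frac{P}{5}$ ($M{\left(P \right)} = \frac{2 P}{10} = 2 P \frac{1}{10} = \frac{P}{5}$)
$r{\left(b,J \right)} = 2 + \frac{b}{920}$ ($r{\left(b,J \right)} = 2 - \frac{\frac{b}{5} \frac{1}{-92}}{2} = 2 - \frac{\frac{b}{5} \left(- \frac{1}{92}\right)}{2} = 2 - \frac{\left(- \frac{1}{460}\right) b}{2} = 2 + \frac{b}{920}$)
$\frac{1}{47630 - 47633} - r{\left(80,\left(o - 43\right) + m \right)} = \frac{1}{47630 - 47633} - \left(2 + \frac{1}{920} \cdot 80\right) = \frac{1}{-3} - \left(2 + \frac{2}{23}\right) = - \frac{1}{3} - \frac{48}{23} = - \frac{167}{69}$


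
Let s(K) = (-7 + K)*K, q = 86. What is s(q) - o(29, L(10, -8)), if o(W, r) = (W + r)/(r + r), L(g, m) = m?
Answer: 108725/16 ≈ 6795.3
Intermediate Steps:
o(W, r) = (W + r)/(2*r) (o(W, r) = (W + r)/((2*r)) = (W + r)*(1/(2*r)) = (W + r)/(2*r))
s(K) = K*(-7 + K)
s(q) - o(29, L(10, -8)) = 86*(-7 + 86) - (29 - 8)/(2*(-8)) = 86*79 - (-1)*21/(2*8) = 6794 - 1*(-21/16) = 6794 + 21/16 = 108725/16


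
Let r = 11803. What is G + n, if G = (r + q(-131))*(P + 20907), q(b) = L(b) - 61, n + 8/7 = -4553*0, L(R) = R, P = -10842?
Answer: 818052997/7 ≈ 1.1686e+8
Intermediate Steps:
n = -8/7 (n = -8/7 - 4553*0 = -8/7 + 0 = -8/7 ≈ -1.1429)
q(b) = -61 + b (q(b) = b - 61 = -61 + b)
G = 116864715 (G = (11803 + (-61 - 131))*(-10842 + 20907) = (11803 - 192)*10065 = 11611*10065 = 116864715)
G + n = 116864715 - 8/7 = 818052997/7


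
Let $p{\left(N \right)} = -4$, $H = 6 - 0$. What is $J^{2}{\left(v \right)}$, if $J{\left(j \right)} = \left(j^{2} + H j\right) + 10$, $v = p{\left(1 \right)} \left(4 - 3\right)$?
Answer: $4$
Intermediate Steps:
$H = 6$ ($H = 6 + 0 = 6$)
$v = -4$ ($v = - 4 \left(4 - 3\right) = \left(-4\right) 1 = -4$)
$J{\left(j \right)} = 10 + j^{2} + 6 j$ ($J{\left(j \right)} = \left(j^{2} + 6 j\right) + 10 = 10 + j^{2} + 6 j$)
$J^{2}{\left(v \right)} = \left(10 + \left(-4\right)^{2} + 6 \left(-4\right)\right)^{2} = \left(10 + 16 - 24\right)^{2} = 2^{2} = 4$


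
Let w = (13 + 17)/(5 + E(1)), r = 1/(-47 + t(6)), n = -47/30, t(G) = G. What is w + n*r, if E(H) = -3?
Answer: 18497/1230 ≈ 15.038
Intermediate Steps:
n = -47/30 (n = -47*1/30 = -47/30 ≈ -1.5667)
r = -1/41 (r = 1/(-47 + 6) = 1/(-41) = -1/41 ≈ -0.024390)
w = 15 (w = (13 + 17)/(5 - 3) = 30/2 = 30*(1/2) = 15)
w + n*r = 15 - 47/30*(-1/41) = 15 + 47/1230 = 18497/1230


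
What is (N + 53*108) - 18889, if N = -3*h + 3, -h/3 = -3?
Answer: -13189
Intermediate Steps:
h = 9 (h = -3*(-3) = 9)
N = -24 (N = -3*9 + 3 = -27 + 3 = -24)
(N + 53*108) - 18889 = (-24 + 53*108) - 18889 = (-24 + 5724) - 18889 = 5700 - 18889 = -13189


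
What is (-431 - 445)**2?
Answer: 767376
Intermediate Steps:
(-431 - 445)**2 = (-876)**2 = 767376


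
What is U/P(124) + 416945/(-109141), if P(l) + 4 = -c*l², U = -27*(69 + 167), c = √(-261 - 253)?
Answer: -3166712405104612/828929901020405 - 6123492*I*√514/7595036705 ≈ -3.8202 - 0.018279*I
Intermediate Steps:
c = I*√514 (c = √(-514) = I*√514 ≈ 22.672*I)
U = -6372 (U = -27*236 = -6372)
P(l) = -4 - I*√514*l²
U/P(124) + 416945/(-109141) = -6372/(-4 - 1*I*√514*124²) + 416945/(-109141) = -6372/(-4 - 1*I*√514*15376) + 416945*(-1/109141) = -6372/(-4 - 15376*I*√514) - 416945/109141 = -416945/109141 - 6372/(-4 - 15376*I*√514)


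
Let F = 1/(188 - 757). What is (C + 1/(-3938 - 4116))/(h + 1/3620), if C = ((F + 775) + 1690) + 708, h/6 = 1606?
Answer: 26319175564750/79928059693523 ≈ 0.32929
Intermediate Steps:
F = -1/569 (F = 1/(-569) = -1/569 ≈ -0.0017575)
h = 9636 (h = 6*1606 = 9636)
C = 1805436/569 (C = ((-1/569 + 775) + 1690) + 708 = (440974/569 + 1690) + 708 = 1402584/569 + 708 = 1805436/569 ≈ 3173.0)
(C + 1/(-3938 - 4116))/(h + 1/3620) = (1805436/569 + 1/(-3938 - 4116))/(9636 + 1/3620) = (1805436/569 + 1/(-8054))/(9636 + 1/3620) = (1805436/569 - 1/8054)/(34882321/3620) = (14540980975/4582726)*(3620/34882321) = 26319175564750/79928059693523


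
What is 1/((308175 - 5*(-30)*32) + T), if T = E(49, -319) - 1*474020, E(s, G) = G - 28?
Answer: -1/161392 ≈ -6.1961e-6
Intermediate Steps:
E(s, G) = -28 + G
T = -474367 (T = (-28 - 319) - 1*474020 = -347 - 474020 = -474367)
1/((308175 - 5*(-30)*32) + T) = 1/((308175 - 5*(-30)*32) - 474367) = 1/((308175 + 150*32) - 474367) = 1/((308175 + 4800) - 474367) = 1/(312975 - 474367) = 1/(-161392) = -1/161392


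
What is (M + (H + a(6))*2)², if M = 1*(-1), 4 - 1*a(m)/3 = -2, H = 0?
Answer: 1225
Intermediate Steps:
a(m) = 18 (a(m) = 12 - 3*(-2) = 12 + 6 = 18)
M = -1
(M + (H + a(6))*2)² = (-1 + (0 + 18)*2)² = (-1 + 18*2)² = (-1 + 36)² = 35² = 1225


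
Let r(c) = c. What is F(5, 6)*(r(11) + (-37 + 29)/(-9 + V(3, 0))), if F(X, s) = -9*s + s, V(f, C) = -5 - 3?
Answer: -9360/17 ≈ -550.59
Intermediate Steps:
V(f, C) = -8
F(X, s) = -8*s
F(5, 6)*(r(11) + (-37 + 29)/(-9 + V(3, 0))) = (-8*6)*(11 + (-37 + 29)/(-9 - 8)) = -48*(11 - 8/(-17)) = -48*(11 - 8*(-1/17)) = -48*(11 + 8/17) = -48*195/17 = -9360/17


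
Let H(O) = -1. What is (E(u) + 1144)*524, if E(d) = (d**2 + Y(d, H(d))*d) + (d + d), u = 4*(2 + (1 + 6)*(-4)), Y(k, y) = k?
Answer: 11825632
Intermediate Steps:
u = -104 (u = 4*(2 + 7*(-4)) = 4*(2 - 28) = 4*(-26) = -104)
E(d) = 2*d + 2*d**2 (E(d) = (d**2 + d*d) + (d + d) = (d**2 + d**2) + 2*d = 2*d**2 + 2*d = 2*d + 2*d**2)
(E(u) + 1144)*524 = (2*(-104)*(1 - 104) + 1144)*524 = (2*(-104)*(-103) + 1144)*524 = (21424 + 1144)*524 = 22568*524 = 11825632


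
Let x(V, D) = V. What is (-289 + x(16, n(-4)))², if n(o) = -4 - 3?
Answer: 74529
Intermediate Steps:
n(o) = -7
(-289 + x(16, n(-4)))² = (-289 + 16)² = (-273)² = 74529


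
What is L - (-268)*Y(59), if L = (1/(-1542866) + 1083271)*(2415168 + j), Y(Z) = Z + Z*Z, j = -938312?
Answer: 1234166458325170940/771433 ≈ 1.5998e+12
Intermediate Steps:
Y(Z) = Z + Z²
L = 1234165726451255180/771433 (L = (1/(-1542866) + 1083271)*(2415168 - 938312) = (-1/1542866 + 1083271)*1476856 = (1671341994685/1542866)*1476856 = 1234165726451255180/771433 ≈ 1.5998e+12)
L - (-268)*Y(59) = 1234165726451255180/771433 - (-268)*59*(1 + 59) = 1234165726451255180/771433 - (-268)*59*60 = 1234165726451255180/771433 - (-268)*3540 = 1234165726451255180/771433 - 1*(-948720) = 1234165726451255180/771433 + 948720 = 1234166458325170940/771433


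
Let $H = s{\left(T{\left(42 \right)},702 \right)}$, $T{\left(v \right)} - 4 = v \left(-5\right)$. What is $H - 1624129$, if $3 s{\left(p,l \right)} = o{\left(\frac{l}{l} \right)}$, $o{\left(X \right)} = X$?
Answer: $- \frac{4872386}{3} \approx -1.6241 \cdot 10^{6}$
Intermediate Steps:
$T{\left(v \right)} = 4 - 5 v$ ($T{\left(v \right)} = 4 + v \left(-5\right) = 4 - 5 v$)
$s{\left(p,l \right)} = \frac{1}{3}$ ($s{\left(p,l \right)} = \frac{l \frac{1}{l}}{3} = \frac{1}{3} \cdot 1 = \frac{1}{3}$)
$H = \frac{1}{3} \approx 0.33333$
$H - 1624129 = \frac{1}{3} - 1624129 = - \frac{4872386}{3}$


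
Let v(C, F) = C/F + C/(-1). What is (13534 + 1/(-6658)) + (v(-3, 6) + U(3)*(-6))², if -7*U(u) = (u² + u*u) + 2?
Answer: 9082473983/652484 ≈ 13920.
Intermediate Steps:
v(C, F) = -C + C/F (v(C, F) = C/F + C*(-1) = C/F - C = -C + C/F)
U(u) = -2/7 - 2*u²/7 (U(u) = -((u² + u*u) + 2)/7 = -((u² + u²) + 2)/7 = -(2*u² + 2)/7 = -(2 + 2*u²)/7 = -2/7 - 2*u²/7)
(13534 + 1/(-6658)) + (v(-3, 6) + U(3)*(-6))² = (13534 + 1/(-6658)) + ((-1*(-3) - 3/6) + (-2/7 - 2/7*3²)*(-6))² = (13534 - 1/6658) + ((3 - 3*⅙) + (-2/7 - 2/7*9)*(-6))² = 90109371/6658 + ((3 - ½) + (-2/7 - 18/7)*(-6))² = 90109371/6658 + (5/2 - 20/7*(-6))² = 90109371/6658 + (5/2 + 120/7)² = 90109371/6658 + (275/14)² = 90109371/6658 + 75625/196 = 9082473983/652484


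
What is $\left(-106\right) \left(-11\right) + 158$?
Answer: $1324$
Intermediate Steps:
$\left(-106\right) \left(-11\right) + 158 = 1166 + 158 = 1324$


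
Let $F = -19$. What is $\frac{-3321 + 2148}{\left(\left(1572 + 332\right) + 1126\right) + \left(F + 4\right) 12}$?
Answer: $- \frac{391}{950} \approx -0.41158$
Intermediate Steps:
$\frac{-3321 + 2148}{\left(\left(1572 + 332\right) + 1126\right) + \left(F + 4\right) 12} = \frac{-3321 + 2148}{\left(\left(1572 + 332\right) + 1126\right) + \left(-19 + 4\right) 12} = - \frac{1173}{\left(1904 + 1126\right) - 180} = - \frac{1173}{3030 - 180} = - \frac{1173}{2850} = \left(-1173\right) \frac{1}{2850} = - \frac{391}{950}$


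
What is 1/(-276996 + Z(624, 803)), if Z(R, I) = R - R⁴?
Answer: -1/151613945748 ≈ -6.5957e-12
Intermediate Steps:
1/(-276996 + Z(624, 803)) = 1/(-276996 + (624 - 1*624⁴)) = 1/(-276996 + (624 - 1*151613669376)) = 1/(-276996 + (624 - 151613669376)) = 1/(-276996 - 151613668752) = 1/(-151613945748) = -1/151613945748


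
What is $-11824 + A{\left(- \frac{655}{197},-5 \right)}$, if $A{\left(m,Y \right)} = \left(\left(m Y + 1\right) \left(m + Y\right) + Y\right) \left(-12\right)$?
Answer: $- \frac{388220116}{38809} \approx -10003.0$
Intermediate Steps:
$A{\left(m,Y \right)} = - 12 Y - 12 \left(1 + Y m\right) \left(Y + m\right)$ ($A{\left(m,Y \right)} = \left(\left(Y m + 1\right) \left(Y + m\right) + Y\right) \left(-12\right) = \left(\left(1 + Y m\right) \left(Y + m\right) + Y\right) \left(-12\right) = \left(Y + \left(1 + Y m\right) \left(Y + m\right)\right) \left(-12\right) = - 12 Y - 12 \left(1 + Y m\right) \left(Y + m\right)$)
$-11824 + A{\left(- \frac{655}{197},-5 \right)} = -11824 - \left(-120 - \frac{25741500}{38809} + 12 \left(-655\right) \frac{1}{197} + 12 \left(- \frac{655}{197}\right) \left(-5\right)^{2}\right) = -11824 - \left(-120 - \frac{25741500}{38809} + 12 \left(-655\right) \frac{1}{197} + 12 \left(\left(-655\right) \frac{1}{197}\right) 25\right) = -11824 - \left(- \frac{31500}{197} - \frac{25741500}{38809} - \frac{196500}{197}\right) = -11824 + \left(120 + \frac{7860}{197} - \left(-60\right) \frac{429025}{38809} + \frac{196500}{197}\right) = -11824 + \left(120 + \frac{7860}{197} + \frac{25741500}{38809} + \frac{196500}{197}\right) = -11824 + \frac{70657500}{38809} = - \frac{388220116}{38809}$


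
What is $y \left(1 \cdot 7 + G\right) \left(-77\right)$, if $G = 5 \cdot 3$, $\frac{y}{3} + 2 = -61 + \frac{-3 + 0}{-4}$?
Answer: $\frac{632709}{2} \approx 3.1635 \cdot 10^{5}$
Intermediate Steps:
$y = - \frac{747}{4}$ ($y = -6 + 3 \left(-61 + \frac{-3 + 0}{-4}\right) = -6 + 3 \left(-61 - - \frac{3}{4}\right) = -6 + 3 \left(-61 + \frac{3}{4}\right) = -6 + 3 \left(- \frac{241}{4}\right) = -6 - \frac{723}{4} = - \frac{747}{4} \approx -186.75$)
$G = 15$
$y \left(1 \cdot 7 + G\right) \left(-77\right) = - \frac{747 \left(1 \cdot 7 + 15\right)}{4} \left(-77\right) = - \frac{747 \left(7 + 15\right)}{4} \left(-77\right) = \left(- \frac{747}{4}\right) 22 \left(-77\right) = \left(- \frac{8217}{2}\right) \left(-77\right) = \frac{632709}{2}$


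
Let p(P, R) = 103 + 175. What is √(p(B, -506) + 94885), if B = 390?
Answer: √95163 ≈ 308.48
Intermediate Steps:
p(P, R) = 278
√(p(B, -506) + 94885) = √(278 + 94885) = √95163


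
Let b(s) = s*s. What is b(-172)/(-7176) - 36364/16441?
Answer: -93417326/14747577 ≈ -6.3344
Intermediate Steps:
b(s) = s**2
b(-172)/(-7176) - 36364/16441 = (-172)**2/(-7176) - 36364/16441 = 29584*(-1/7176) - 36364*1/16441 = -3698/897 - 36364/16441 = -93417326/14747577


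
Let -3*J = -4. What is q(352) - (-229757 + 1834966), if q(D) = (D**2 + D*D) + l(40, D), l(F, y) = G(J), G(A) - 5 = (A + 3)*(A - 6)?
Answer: -12216746/9 ≈ -1.3574e+6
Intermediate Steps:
J = 4/3 (J = -1/3*(-4) = 4/3 ≈ 1.3333)
G(A) = 5 + (-6 + A)*(3 + A) (G(A) = 5 + (A + 3)*(A - 6) = 5 + (3 + A)*(-6 + A) = 5 + (-6 + A)*(3 + A))
l(F, y) = -137/9 (l(F, y) = -13 + (4/3)**2 - 3*4/3 = -13 + 16/9 - 4 = -137/9)
q(D) = -137/9 + 2*D**2 (q(D) = (D**2 + D*D) - 137/9 = (D**2 + D**2) - 137/9 = 2*D**2 - 137/9 = -137/9 + 2*D**2)
q(352) - (-229757 + 1834966) = (-137/9 + 2*352**2) - (-229757 + 1834966) = (-137/9 + 2*123904) - 1*1605209 = (-137/9 + 247808) - 1605209 = 2230135/9 - 1605209 = -12216746/9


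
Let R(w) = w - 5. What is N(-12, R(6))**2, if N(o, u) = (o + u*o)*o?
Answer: 82944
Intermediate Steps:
R(w) = -5 + w
N(o, u) = o*(o + o*u) (N(o, u) = (o + o*u)*o = o*(o + o*u))
N(-12, R(6))**2 = ((-12)**2*(1 + (-5 + 6)))**2 = (144*(1 + 1))**2 = (144*2)**2 = 288**2 = 82944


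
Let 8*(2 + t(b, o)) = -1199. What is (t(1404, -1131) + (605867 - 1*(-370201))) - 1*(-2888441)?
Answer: 30914857/8 ≈ 3.8644e+6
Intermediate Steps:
t(b, o) = -1215/8 (t(b, o) = -2 + (⅛)*(-1199) = -2 - 1199/8 = -1215/8)
(t(1404, -1131) + (605867 - 1*(-370201))) - 1*(-2888441) = (-1215/8 + (605867 - 1*(-370201))) - 1*(-2888441) = (-1215/8 + (605867 + 370201)) + 2888441 = (-1215/8 + 976068) + 2888441 = 7807329/8 + 2888441 = 30914857/8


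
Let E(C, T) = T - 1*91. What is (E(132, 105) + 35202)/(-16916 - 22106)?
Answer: -17608/19511 ≈ -0.90246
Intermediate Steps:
E(C, T) = -91 + T (E(C, T) = T - 91 = -91 + T)
(E(132, 105) + 35202)/(-16916 - 22106) = ((-91 + 105) + 35202)/(-16916 - 22106) = (14 + 35202)/(-39022) = 35216*(-1/39022) = -17608/19511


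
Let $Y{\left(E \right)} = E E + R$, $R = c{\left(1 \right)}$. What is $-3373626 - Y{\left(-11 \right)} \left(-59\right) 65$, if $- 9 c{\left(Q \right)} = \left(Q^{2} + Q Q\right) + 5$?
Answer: $- \frac{26213164}{9} \approx -2.9126 \cdot 10^{6}$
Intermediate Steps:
$c{\left(Q \right)} = - \frac{5}{9} - \frac{2 Q^{2}}{9}$ ($c{\left(Q \right)} = - \frac{\left(Q^{2} + Q Q\right) + 5}{9} = - \frac{\left(Q^{2} + Q^{2}\right) + 5}{9} = - \frac{2 Q^{2} + 5}{9} = - \frac{5 + 2 Q^{2}}{9} = - \frac{5}{9} - \frac{2 Q^{2}}{9}$)
$R = - \frac{7}{9}$ ($R = - \frac{5}{9} - \frac{2 \cdot 1^{2}}{9} = - \frac{5}{9} - \frac{2}{9} = - \frac{7}{9} \approx -0.77778$)
$Y{\left(E \right)} = - \frac{7}{9} + E^{2}$ ($Y{\left(E \right)} = E E - \frac{7}{9} = E^{2} - \frac{7}{9} = - \frac{7}{9} + E^{2}$)
$-3373626 - Y{\left(-11 \right)} \left(-59\right) 65 = -3373626 - \left(- \frac{7}{9} + \left(-11\right)^{2}\right) \left(-59\right) 65 = -3373626 - \left(- \frac{7}{9} + 121\right) \left(-59\right) 65 = -3373626 - \frac{1082}{9} \left(-59\right) 65 = -3373626 - \left(- \frac{63838}{9}\right) 65 = -3373626 - - \frac{4149470}{9} = -3373626 + \frac{4149470}{9} = - \frac{26213164}{9}$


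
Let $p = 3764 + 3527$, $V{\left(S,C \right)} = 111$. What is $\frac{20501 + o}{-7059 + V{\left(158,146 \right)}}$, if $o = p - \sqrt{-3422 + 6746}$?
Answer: $-4 + \frac{\sqrt{831}}{3474} \approx -3.9917$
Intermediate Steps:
$p = 7291$
$o = 7291 - 2 \sqrt{831}$ ($o = 7291 - \sqrt{-3422 + 6746} = 7291 - \sqrt{3324} = 7291 - 2 \sqrt{831} \approx 7233.3$)
$\frac{20501 + o}{-7059 + V{\left(158,146 \right)}} = \frac{20501 + \left(7291 - 2 \sqrt{831}\right)}{-7059 + 111} = \frac{27792 - 2 \sqrt{831}}{-6948} = \left(27792 - 2 \sqrt{831}\right) \left(- \frac{1}{6948}\right) = -4 + \frac{\sqrt{831}}{3474}$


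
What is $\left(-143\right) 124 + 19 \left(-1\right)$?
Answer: $-17751$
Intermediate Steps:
$\left(-143\right) 124 + 19 \left(-1\right) = -17732 - 19 = -17751$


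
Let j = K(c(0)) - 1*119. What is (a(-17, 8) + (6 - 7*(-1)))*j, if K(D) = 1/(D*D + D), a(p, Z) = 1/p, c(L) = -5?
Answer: -26169/17 ≈ -1539.4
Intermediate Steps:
K(D) = 1/(D + D²) (K(D) = 1/(D² + D) = 1/(D + D²))
j = -2379/20 (j = 1/((-5)*(1 - 5)) - 1*119 = -⅕/(-4) - 119 = -⅕*(-¼) - 119 = 1/20 - 119 = -2379/20 ≈ -118.95)
(a(-17, 8) + (6 - 7*(-1)))*j = (1/(-17) + (6 - 7*(-1)))*(-2379/20) = (-1/17 + (6 + 7))*(-2379/20) = (-1/17 + 13)*(-2379/20) = (220/17)*(-2379/20) = -26169/17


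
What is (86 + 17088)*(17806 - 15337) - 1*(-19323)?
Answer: 42421929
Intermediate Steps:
(86 + 17088)*(17806 - 15337) - 1*(-19323) = 17174*2469 + 19323 = 42402606 + 19323 = 42421929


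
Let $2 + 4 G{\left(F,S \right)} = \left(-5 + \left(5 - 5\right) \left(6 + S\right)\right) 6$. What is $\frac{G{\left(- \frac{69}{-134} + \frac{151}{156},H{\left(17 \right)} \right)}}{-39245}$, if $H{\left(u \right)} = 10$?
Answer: $\frac{8}{39245} \approx 0.00020385$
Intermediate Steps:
$G{\left(F,S \right)} = -8$ ($G{\left(F,S \right)} = - \frac{1}{2} + \frac{\left(-5 + \left(5 - 5\right) \left(6 + S\right)\right) 6}{4} = - \frac{1}{2} + \frac{\left(-5 + 0 \left(6 + S\right)\right) 6}{4} = - \frac{1}{2} + \frac{\left(-5 + 0\right) 6}{4} = - \frac{1}{2} + \frac{\left(-5\right) 6}{4} = - \frac{1}{2} + \frac{1}{4} \left(-30\right) = - \frac{1}{2} - \frac{15}{2} = -8$)
$\frac{G{\left(- \frac{69}{-134} + \frac{151}{156},H{\left(17 \right)} \right)}}{-39245} = - \frac{8}{-39245} = \left(-8\right) \left(- \frac{1}{39245}\right) = \frac{8}{39245}$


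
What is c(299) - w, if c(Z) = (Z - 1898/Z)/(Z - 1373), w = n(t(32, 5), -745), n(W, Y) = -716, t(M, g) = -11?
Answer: 17679901/24702 ≈ 715.73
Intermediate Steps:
w = -716
c(Z) = (Z - 1898/Z)/(-1373 + Z)
c(299) - w = (-1898 + 299**2)/(299*(-1373 + 299)) - 1*(-716) = (1/299)*(-1898 + 89401)/(-1074) + 716 = (1/299)*(-1/1074)*87503 + 716 = -6731/24702 + 716 = 17679901/24702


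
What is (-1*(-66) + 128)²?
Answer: 37636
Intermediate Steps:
(-1*(-66) + 128)² = (66 + 128)² = 194² = 37636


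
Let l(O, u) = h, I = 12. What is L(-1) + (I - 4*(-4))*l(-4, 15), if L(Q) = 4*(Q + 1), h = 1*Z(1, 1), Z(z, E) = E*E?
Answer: 28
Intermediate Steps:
Z(z, E) = E²
h = 1 (h = 1*1² = 1*1 = 1)
l(O, u) = 1
L(Q) = 4 + 4*Q (L(Q) = 4*(1 + Q) = 4 + 4*Q)
L(-1) + (I - 4*(-4))*l(-4, 15) = (4 + 4*(-1)) + (12 - 4*(-4))*1 = (4 - 4) + (12 + 16)*1 = 0 + 28*1 = 0 + 28 = 28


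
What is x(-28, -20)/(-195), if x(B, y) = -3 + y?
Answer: 23/195 ≈ 0.11795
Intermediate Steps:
x(-28, -20)/(-195) = (-3 - 20)/(-195) = -23*(-1/195) = 23/195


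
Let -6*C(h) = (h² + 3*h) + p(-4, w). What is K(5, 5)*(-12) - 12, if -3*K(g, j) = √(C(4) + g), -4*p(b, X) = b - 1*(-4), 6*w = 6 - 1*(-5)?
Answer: -12 + 4*√3/3 ≈ -9.6906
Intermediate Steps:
w = 11/6 (w = (6 - 1*(-5))/6 = (6 + 5)/6 = (⅙)*11 = 11/6 ≈ 1.8333)
p(b, X) = -1 - b/4 (p(b, X) = -(b - 1*(-4))/4 = -(b + 4)/4 = -(4 + b)/4 = -1 - b/4)
C(h) = -h/2 - h²/6 (C(h) = -((h² + 3*h) + (-1 - ¼*(-4)))/6 = -((h² + 3*h) + (-1 + 1))/6 = -((h² + 3*h) + 0)/6 = -(h² + 3*h)/6 = -h/2 - h²/6)
K(g, j) = -√(-14/3 + g)/3 (K(g, j) = -√((⅙)*4*(-3 - 1*4) + g)/3 = -√((⅙)*4*(-3 - 4) + g)/3 = -√((⅙)*4*(-7) + g)/3 = -√(-14/3 + g)/3)
K(5, 5)*(-12) - 12 = -√(-42 + 9*5)/9*(-12) - 12 = -√(-42 + 45)/9*(-12) - 12 = -√3/9*(-12) - 12 = 4*√3/3 - 12 = -12 + 4*√3/3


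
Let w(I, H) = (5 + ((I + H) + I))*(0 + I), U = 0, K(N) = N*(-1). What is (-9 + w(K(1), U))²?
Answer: 144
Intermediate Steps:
K(N) = -N
w(I, H) = I*(5 + H + 2*I) (w(I, H) = (5 + ((H + I) + I))*I = (5 + (H + 2*I))*I = (5 + H + 2*I)*I = I*(5 + H + 2*I))
(-9 + w(K(1), U))² = (-9 + (-1*1)*(5 + 0 + 2*(-1*1)))² = (-9 - (5 + 0 + 2*(-1)))² = (-9 - (5 + 0 - 2))² = (-9 - 1*3)² = (-9 - 3)² = (-12)² = 144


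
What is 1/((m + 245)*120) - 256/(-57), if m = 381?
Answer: 2136753/475760 ≈ 4.4912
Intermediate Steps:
1/((m + 245)*120) - 256/(-57) = 1/((381 + 245)*120) - 256/(-57) = (1/120)/626 - 256*(-1/57) = (1/626)*(1/120) + 256/57 = 1/75120 + 256/57 = 2136753/475760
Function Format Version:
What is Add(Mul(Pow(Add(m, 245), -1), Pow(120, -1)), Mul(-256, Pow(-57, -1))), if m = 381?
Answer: Rational(2136753, 475760) ≈ 4.4912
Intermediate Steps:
Add(Mul(Pow(Add(m, 245), -1), Pow(120, -1)), Mul(-256, Pow(-57, -1))) = Add(Mul(Pow(Add(381, 245), -1), Pow(120, -1)), Mul(-256, Pow(-57, -1))) = Add(Mul(Pow(626, -1), Rational(1, 120)), Mul(-256, Rational(-1, 57))) = Add(Mul(Rational(1, 626), Rational(1, 120)), Rational(256, 57)) = Add(Rational(1, 75120), Rational(256, 57)) = Rational(2136753, 475760)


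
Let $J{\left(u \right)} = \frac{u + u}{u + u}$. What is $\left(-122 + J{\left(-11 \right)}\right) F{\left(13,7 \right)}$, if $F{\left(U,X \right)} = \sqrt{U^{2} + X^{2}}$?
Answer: $- 121 \sqrt{218} \approx -1786.5$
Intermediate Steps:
$J{\left(u \right)} = 1$ ($J{\left(u \right)} = \frac{2 u}{2 u} = 2 u \frac{1}{2 u} = 1$)
$\left(-122 + J{\left(-11 \right)}\right) F{\left(13,7 \right)} = \left(-122 + 1\right) \sqrt{13^{2} + 7^{2}} = - 121 \sqrt{169 + 49} = - 121 \sqrt{218}$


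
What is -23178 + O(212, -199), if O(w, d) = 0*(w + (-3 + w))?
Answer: -23178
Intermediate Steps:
O(w, d) = 0 (O(w, d) = 0*(-3 + 2*w) = 0)
-23178 + O(212, -199) = -23178 + 0 = -23178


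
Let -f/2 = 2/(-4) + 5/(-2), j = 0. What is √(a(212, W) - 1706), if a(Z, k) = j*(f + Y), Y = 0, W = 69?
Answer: I*√1706 ≈ 41.304*I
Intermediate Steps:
f = 6 (f = -2*(2/(-4) + 5/(-2)) = -2*(2*(-¼) + 5*(-½)) = -2*(-½ - 5/2) = -2*(-3) = 6)
a(Z, k) = 0 (a(Z, k) = 0*(6 + 0) = 0*6 = 0)
√(a(212, W) - 1706) = √(0 - 1706) = √(-1706) = I*√1706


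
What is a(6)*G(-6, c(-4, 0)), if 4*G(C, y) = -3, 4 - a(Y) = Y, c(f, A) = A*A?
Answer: 3/2 ≈ 1.5000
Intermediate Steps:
c(f, A) = A²
a(Y) = 4 - Y
G(C, y) = -¾ (G(C, y) = (¼)*(-3) = -¾)
a(6)*G(-6, c(-4, 0)) = (4 - 1*6)*(-¾) = (4 - 6)*(-¾) = -2*(-¾) = 3/2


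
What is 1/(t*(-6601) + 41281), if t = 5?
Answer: 1/8276 ≈ 0.00012083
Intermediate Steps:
1/(t*(-6601) + 41281) = 1/(5*(-6601) + 41281) = 1/(-33005 + 41281) = 1/8276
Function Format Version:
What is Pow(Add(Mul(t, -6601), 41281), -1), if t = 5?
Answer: Rational(1, 8276) ≈ 0.00012083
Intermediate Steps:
Pow(Add(Mul(t, -6601), 41281), -1) = Pow(Add(Mul(5, -6601), 41281), -1) = Pow(Add(-33005, 41281), -1) = Pow(8276, -1) = Rational(1, 8276)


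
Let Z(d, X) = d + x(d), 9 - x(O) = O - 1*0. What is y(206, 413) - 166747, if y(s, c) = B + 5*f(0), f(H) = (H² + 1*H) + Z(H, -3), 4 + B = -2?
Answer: -166708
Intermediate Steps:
B = -6 (B = -4 - 2 = -6)
x(O) = 9 - O (x(O) = 9 - (O - 1*0) = 9 - (O + 0) = 9 - O)
Z(d, X) = 9 (Z(d, X) = d + (9 - d) = 9)
f(H) = 9 + H + H² (f(H) = (H² + 1*H) + 9 = (H² + H) + 9 = (H + H²) + 9 = 9 + H + H²)
y(s, c) = 39 (y(s, c) = -6 + 5*(9 + 0 + 0²) = -6 + 5*(9 + 0 + 0) = -6 + 5*9 = -6 + 45 = 39)
y(206, 413) - 166747 = 39 - 166747 = -166708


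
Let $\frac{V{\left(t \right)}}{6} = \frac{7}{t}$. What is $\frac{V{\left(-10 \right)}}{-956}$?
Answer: $\frac{21}{4780} \approx 0.0043933$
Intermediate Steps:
$V{\left(t \right)} = \frac{42}{t}$ ($V{\left(t \right)} = 6 \frac{7}{t} = \frac{42}{t}$)
$\frac{V{\left(-10 \right)}}{-956} = \frac{42 \frac{1}{-10}}{-956} = 42 \left(- \frac{1}{10}\right) \left(- \frac{1}{956}\right) = \left(- \frac{21}{5}\right) \left(- \frac{1}{956}\right) = \frac{21}{4780}$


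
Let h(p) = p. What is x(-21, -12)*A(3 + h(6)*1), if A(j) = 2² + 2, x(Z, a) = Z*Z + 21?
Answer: 2772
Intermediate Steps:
x(Z, a) = 21 + Z² (x(Z, a) = Z² + 21 = 21 + Z²)
A(j) = 6 (A(j) = 4 + 2 = 6)
x(-21, -12)*A(3 + h(6)*1) = (21 + (-21)²)*6 = (21 + 441)*6 = 462*6 = 2772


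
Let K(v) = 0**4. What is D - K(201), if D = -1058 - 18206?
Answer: -19264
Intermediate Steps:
K(v) = 0
D = -19264
D - K(201) = -19264 - 1*0 = -19264 + 0 = -19264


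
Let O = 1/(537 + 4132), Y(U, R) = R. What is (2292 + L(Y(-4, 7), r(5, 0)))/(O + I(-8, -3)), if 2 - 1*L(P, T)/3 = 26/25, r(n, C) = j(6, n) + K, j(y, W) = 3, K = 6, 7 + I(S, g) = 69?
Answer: 89289956/2412325 ≈ 37.014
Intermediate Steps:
I(S, g) = 62 (I(S, g) = -7 + 69 = 62)
O = 1/4669 ≈ 0.00021418
r(n, C) = 9 (r(n, C) = 3 + 6 = 9)
L(P, T) = 72/25 (L(P, T) = 6 - 78/25 = 72/25)
(2292 + L(Y(-4, 7), r(5, 0)))/(O + I(-8, -3)) = (2292 + 72/25)/(1/4669 + 62) = 57372/(25*(289479/4669)) = (57372/25)*(4669/289479) = 89289956/2412325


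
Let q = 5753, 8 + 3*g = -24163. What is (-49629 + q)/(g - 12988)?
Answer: 43876/21045 ≈ 2.0849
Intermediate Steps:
g = -8057 (g = -8/3 + (⅓)*(-24163) = -8/3 - 24163/3 = -8057)
(-49629 + q)/(g - 12988) = (-49629 + 5753)/(-8057 - 12988) = -43876/(-21045) = -43876*(-1/21045) = 43876/21045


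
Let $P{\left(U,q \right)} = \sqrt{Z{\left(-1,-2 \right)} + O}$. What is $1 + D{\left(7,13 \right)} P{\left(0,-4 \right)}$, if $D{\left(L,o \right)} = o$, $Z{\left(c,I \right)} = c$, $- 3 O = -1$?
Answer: $1 + \frac{13 i \sqrt{6}}{3} \approx 1.0 + 10.614 i$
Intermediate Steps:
$O = \frac{1}{3}$ ($O = \left(- \frac{1}{3}\right) \left(-1\right) = \frac{1}{3} \approx 0.33333$)
$P{\left(U,q \right)} = \frac{i \sqrt{6}}{3}$ ($P{\left(U,q \right)} = \sqrt{-1 + \frac{1}{3}} = \sqrt{- \frac{2}{3}} = \frac{i \sqrt{6}}{3}$)
$1 + D{\left(7,13 \right)} P{\left(0,-4 \right)} = 1 + 13 \frac{i \sqrt{6}}{3} = 1 + \frac{13 i \sqrt{6}}{3}$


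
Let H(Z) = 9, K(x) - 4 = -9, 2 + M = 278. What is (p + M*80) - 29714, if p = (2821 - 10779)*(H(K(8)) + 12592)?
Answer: -100286392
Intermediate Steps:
M = 276 (M = -2 + 278 = 276)
K(x) = -5 (K(x) = 4 - 9 = -5)
p = -100278758 (p = (2821 - 10779)*(9 + 12592) = -7958*12601 = -100278758)
(p + M*80) - 29714 = (-100278758 + 276*80) - 29714 = (-100278758 + 22080) - 29714 = -100256678 - 29714 = -100286392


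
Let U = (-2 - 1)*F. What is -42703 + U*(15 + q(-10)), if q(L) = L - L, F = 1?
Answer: -42748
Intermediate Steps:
q(L) = 0
U = -3 (U = (-2 - 1)*1 = -3*1 = -3)
-42703 + U*(15 + q(-10)) = -42703 - 3*(15 + 0) = -42703 - 3*15 = -42703 - 45 = -42748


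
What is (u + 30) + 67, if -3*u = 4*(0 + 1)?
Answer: 287/3 ≈ 95.667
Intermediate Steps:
u = -4/3 (u = -4*(0 + 1)/3 = -4/3 ≈ -1.3333)
(u + 30) + 67 = (-4/3 + 30) + 67 = 86/3 + 67 = 287/3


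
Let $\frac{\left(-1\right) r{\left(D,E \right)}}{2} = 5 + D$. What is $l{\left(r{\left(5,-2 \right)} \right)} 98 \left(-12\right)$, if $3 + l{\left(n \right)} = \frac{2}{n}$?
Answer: $\frac{18228}{5} \approx 3645.6$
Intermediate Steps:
$r{\left(D,E \right)} = -10 - 2 D$ ($r{\left(D,E \right)} = - 2 \left(5 + D\right) = -10 - 2 D$)
$l{\left(n \right)} = -3 + \frac{2}{n}$
$l{\left(r{\left(5,-2 \right)} \right)} 98 \left(-12\right) = \left(-3 + \frac{2}{-10 - 10}\right) 98 \left(-12\right) = \left(-3 + \frac{2}{-20}\right) 98 \left(-12\right) = \left(-3 + 2 \left(- \frac{1}{20}\right)\right) 98 \left(-12\right) = \left(-3 - \frac{1}{10}\right) 98 \left(-12\right) = \left(- \frac{31}{10}\right) 98 \left(-12\right) = \left(- \frac{1519}{5}\right) \left(-12\right) = \frac{18228}{5}$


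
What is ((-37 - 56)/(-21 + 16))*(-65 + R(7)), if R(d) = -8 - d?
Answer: -1488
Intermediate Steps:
((-37 - 56)/(-21 + 16))*(-65 + R(7)) = ((-37 - 56)/(-21 + 16))*(-65 + (-8 - 1*7)) = (-93/(-5))*(-65 + (-8 - 7)) = (-93*(-⅕))*(-65 - 15) = (93/5)*(-80) = -1488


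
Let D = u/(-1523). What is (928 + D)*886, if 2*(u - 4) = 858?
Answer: 1251839146/1523 ≈ 8.2196e+5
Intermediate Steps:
u = 433 (u = 4 + (½)*858 = 4 + 429 = 433)
D = -433/1523 (D = 433/(-1523) = 433*(-1/1523) = -433/1523 ≈ -0.28431)
(928 + D)*886 = (928 - 433/1523)*886 = (1412911/1523)*886 = 1251839146/1523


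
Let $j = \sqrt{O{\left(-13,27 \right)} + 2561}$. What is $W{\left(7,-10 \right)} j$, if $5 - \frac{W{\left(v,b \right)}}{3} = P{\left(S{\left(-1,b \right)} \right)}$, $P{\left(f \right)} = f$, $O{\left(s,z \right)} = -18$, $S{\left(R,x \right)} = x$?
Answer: $45 \sqrt{2543} \approx 2269.3$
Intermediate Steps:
$W{\left(v,b \right)} = 15 - 3 b$
$j = \sqrt{2543}$ ($j = \sqrt{-18 + 2561} = \sqrt{2543} \approx 50.428$)
$W{\left(7,-10 \right)} j = \left(15 - -30\right) \sqrt{2543} = \left(15 + 30\right) \sqrt{2543} = 45 \sqrt{2543}$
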